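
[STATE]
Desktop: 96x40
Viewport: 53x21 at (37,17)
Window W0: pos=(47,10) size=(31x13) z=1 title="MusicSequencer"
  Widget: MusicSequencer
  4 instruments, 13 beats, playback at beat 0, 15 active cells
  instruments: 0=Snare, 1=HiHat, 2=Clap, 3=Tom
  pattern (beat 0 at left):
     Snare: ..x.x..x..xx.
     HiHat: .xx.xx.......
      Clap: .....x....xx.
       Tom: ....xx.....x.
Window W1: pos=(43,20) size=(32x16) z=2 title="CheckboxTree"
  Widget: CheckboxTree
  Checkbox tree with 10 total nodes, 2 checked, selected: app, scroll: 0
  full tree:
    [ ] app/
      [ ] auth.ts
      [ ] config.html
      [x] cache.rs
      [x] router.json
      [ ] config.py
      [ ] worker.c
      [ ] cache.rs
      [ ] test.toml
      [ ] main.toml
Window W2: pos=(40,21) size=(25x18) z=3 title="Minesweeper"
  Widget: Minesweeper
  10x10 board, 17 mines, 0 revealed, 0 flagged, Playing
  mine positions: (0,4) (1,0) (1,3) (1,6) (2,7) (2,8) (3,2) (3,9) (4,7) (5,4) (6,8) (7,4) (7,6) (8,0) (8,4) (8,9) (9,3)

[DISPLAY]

          ┃   Tom····██·····█·          ┃            
          ┃                             ┃            
          ┃                             ┃            
      ┏━━━━━━━━━━━━━━━━━━━━━━━━━━━━━━┓  ┃            
   ┏━━━━━━━━━━━━━━━━━━━━━━━┓         ┃  ┃            
   ┃ Minesweeper           ┃─────────┨━━┛            
   ┠───────────────────────┨         ┃               
   ┃■■■■■■■■■■             ┃         ┃               
   ┃■■■■■■■■■■             ┃         ┃               
   ┃■■■■■■■■■■             ┃         ┃               
   ┃■■■■■■■■■■             ┃         ┃               
   ┃■■■■■■■■■■             ┃         ┃               
   ┃■■■■■■■■■■             ┃         ┃               
   ┃■■■■■■■■■■             ┃         ┃               
   ┃■■■■■■■■■■             ┃         ┃               
   ┃■■■■■■■■■■             ┃         ┃               
   ┃■■■■■■■■■■             ┃         ┃               
   ┃                       ┃         ┃               
   ┃                       ┃━━━━━━━━━┛               
   ┃                       ┃                         
   ┃                       ┃                         


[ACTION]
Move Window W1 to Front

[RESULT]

          ┃   Tom····██·····█·          ┃            
          ┃                             ┃            
          ┃                             ┃            
      ┏━━━━━━━━━━━━━━━━━━━━━━━━━━━━━━┓  ┃            
   ┏━━┃ CheckboxTree                 ┃  ┃            
   ┃ M┠──────────────────────────────┨━━┛            
   ┠──┃>[-] app/                     ┃               
   ┃■■┃   [ ] auth.ts                ┃               
   ┃■■┃   [ ] config.html            ┃               
   ┃■■┃   [x] cache.rs               ┃               
   ┃■■┃   [x] router.json            ┃               
   ┃■■┃   [ ] config.py              ┃               
   ┃■■┃   [ ] worker.c               ┃               
   ┃■■┃   [ ] cache.rs               ┃               
   ┃■■┃   [ ] test.toml              ┃               
   ┃■■┃   [ ] main.toml              ┃               
   ┃■■┃                              ┃               
   ┃  ┃                              ┃               
   ┃  ┗━━━━━━━━━━━━━━━━━━━━━━━━━━━━━━┛               
   ┃                       ┃                         
   ┃                       ┃                         


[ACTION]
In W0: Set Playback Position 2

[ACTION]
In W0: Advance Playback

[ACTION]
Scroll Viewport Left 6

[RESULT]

                ┃   Tom····██·····█·          ┃      
                ┃                             ┃      
                ┃                             ┃      
            ┏━━━━━━━━━━━━━━━━━━━━━━━━━━━━━━┓  ┃      
         ┏━━┃ CheckboxTree                 ┃  ┃      
         ┃ M┠──────────────────────────────┨━━┛      
         ┠──┃>[-] app/                     ┃         
         ┃■■┃   [ ] auth.ts                ┃         
         ┃■■┃   [ ] config.html            ┃         
         ┃■■┃   [x] cache.rs               ┃         
         ┃■■┃   [x] router.json            ┃         
         ┃■■┃   [ ] config.py              ┃         
         ┃■■┃   [ ] worker.c               ┃         
         ┃■■┃   [ ] cache.rs               ┃         
         ┃■■┃   [ ] test.toml              ┃         
         ┃■■┃   [ ] main.toml              ┃         
         ┃■■┃                              ┃         
         ┃  ┃                              ┃         
         ┃  ┗━━━━━━━━━━━━━━━━━━━━━━━━━━━━━━┛         
         ┃                       ┃                   
         ┃                       ┃                   


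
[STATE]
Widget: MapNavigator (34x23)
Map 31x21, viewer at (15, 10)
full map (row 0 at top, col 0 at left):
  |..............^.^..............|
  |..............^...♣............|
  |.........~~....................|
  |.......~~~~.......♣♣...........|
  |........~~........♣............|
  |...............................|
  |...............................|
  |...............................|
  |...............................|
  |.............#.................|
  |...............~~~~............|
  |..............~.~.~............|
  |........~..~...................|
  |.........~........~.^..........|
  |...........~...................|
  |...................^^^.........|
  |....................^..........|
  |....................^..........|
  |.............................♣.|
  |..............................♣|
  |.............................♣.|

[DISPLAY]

                                  
  ..............^.^.............. 
  ..............^...♣............ 
  .........~~.................... 
  .......~~~~.......♣♣........... 
  ........~~........♣............ 
  ............................... 
  ............................... 
  ............................... 
  ............................... 
  .............#................. 
  ...............@~~~............ 
  ..............~.~.~............ 
  ........~..~................... 
  .........~........~.^.......... 
  ...........~................... 
  ...................^^^......... 
  ....................^.......... 
  ....................^.......... 
  .............................♣. 
  ..............................♣ 
  .............................♣. 
                                  


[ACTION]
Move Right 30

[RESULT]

                                  
.^.^..............                
.^...♣............                
..................                
.....♣♣...........                
.....♣............                
..................                
..................                
..................                
..................                
#.................                
..~~~~...........@                
.~.~.~............                
..................                
.....~.^..........                
..................                
......^^^.........                
.......^..........                
.......^..........                
................♣.                
.................♣                
................♣.                
                                  


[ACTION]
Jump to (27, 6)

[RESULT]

                                  
                                  
                                  
                                  
                                  
....^.^..............             
....^...♣............             
~....................             
~.......♣♣...........             
........♣............             
.....................             
.................@...             
.....................             
.....................             
...#.................             
.....~~~~............             
....~.~.~............             
.~...................             
........~.^..........             
.~...................             
.........^^^.........             
..........^..........             
..........^..........             


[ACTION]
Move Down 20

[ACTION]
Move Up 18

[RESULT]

                                  
                                  
                                  
                                  
                                  
                                  
                                  
                                  
                                  
....^.^..............             
....^...♣............             
~................@...             
~.......♣♣...........             
........♣............             
.....................             
.....................             
.....................             
.....................             
...#.................             
.....~~~~............             
....~.~.~............             
.~...................             
........~.^..........             


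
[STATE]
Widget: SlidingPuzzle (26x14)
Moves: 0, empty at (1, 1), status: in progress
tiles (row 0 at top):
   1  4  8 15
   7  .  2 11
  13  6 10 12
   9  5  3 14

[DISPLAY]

┌────┬────┬────┬────┐     
│  1 │  4 │  8 │ 15 │     
├────┼────┼────┼────┤     
│  7 │    │  2 │ 11 │     
├────┼────┼────┼────┤     
│ 13 │  6 │ 10 │ 12 │     
├────┼────┼────┼────┤     
│  9 │  5 │  3 │ 14 │     
└────┴────┴────┴────┘     
Moves: 0                  
                          
                          
                          
                          


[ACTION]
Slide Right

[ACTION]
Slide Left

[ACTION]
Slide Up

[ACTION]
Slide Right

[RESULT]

┌────┬────┬────┬────┐     
│  1 │  4 │  8 │ 15 │     
├────┼────┼────┼────┤     
│  7 │  6 │  2 │ 11 │     
├────┼────┼────┼────┤     
│    │ 13 │ 10 │ 12 │     
├────┼────┼────┼────┤     
│  9 │  5 │  3 │ 14 │     
└────┴────┴────┴────┘     
Moves: 4                  
                          
                          
                          
                          


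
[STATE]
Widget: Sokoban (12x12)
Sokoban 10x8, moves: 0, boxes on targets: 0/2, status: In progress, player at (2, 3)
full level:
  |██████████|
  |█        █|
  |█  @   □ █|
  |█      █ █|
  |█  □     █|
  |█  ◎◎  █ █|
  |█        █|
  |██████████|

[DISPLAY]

██████████  
█        █  
█  @   □ █  
█      █ █  
█  □     █  
█  ◎◎  █ █  
█        █  
██████████  
Moves: 0  0/
            
            
            


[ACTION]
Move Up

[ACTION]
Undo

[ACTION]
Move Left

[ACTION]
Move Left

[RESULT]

██████████  
█        █  
█@     □ █  
█      █ █  
█  □     █  
█  ◎◎  █ █  
█        █  
██████████  
Moves: 2  0/
            
            
            


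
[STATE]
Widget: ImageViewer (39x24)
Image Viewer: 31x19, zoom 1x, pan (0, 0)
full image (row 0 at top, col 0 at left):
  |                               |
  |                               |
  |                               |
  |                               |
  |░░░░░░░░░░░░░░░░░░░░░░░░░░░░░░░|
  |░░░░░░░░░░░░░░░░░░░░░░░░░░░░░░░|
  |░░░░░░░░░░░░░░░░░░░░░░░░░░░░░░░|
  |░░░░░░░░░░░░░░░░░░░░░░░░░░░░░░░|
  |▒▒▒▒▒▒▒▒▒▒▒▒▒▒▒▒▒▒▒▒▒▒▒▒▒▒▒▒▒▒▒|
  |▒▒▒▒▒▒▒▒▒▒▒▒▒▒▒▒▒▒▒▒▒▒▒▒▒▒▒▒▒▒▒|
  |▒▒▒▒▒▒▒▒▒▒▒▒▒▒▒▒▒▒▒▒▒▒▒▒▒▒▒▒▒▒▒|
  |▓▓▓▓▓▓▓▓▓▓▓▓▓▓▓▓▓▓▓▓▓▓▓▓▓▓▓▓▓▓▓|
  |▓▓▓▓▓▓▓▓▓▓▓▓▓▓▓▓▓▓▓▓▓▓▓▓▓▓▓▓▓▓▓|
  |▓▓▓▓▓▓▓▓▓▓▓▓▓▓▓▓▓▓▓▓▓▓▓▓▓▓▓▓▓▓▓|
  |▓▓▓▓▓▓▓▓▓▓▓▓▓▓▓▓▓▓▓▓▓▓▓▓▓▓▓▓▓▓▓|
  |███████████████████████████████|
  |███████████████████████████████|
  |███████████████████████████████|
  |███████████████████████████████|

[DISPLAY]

                                       
                                       
                                       
                                       
░░░░░░░░░░░░░░░░░░░░░░░░░░░░░░░        
░░░░░░░░░░░░░░░░░░░░░░░░░░░░░░░        
░░░░░░░░░░░░░░░░░░░░░░░░░░░░░░░        
░░░░░░░░░░░░░░░░░░░░░░░░░░░░░░░        
▒▒▒▒▒▒▒▒▒▒▒▒▒▒▒▒▒▒▒▒▒▒▒▒▒▒▒▒▒▒▒        
▒▒▒▒▒▒▒▒▒▒▒▒▒▒▒▒▒▒▒▒▒▒▒▒▒▒▒▒▒▒▒        
▒▒▒▒▒▒▒▒▒▒▒▒▒▒▒▒▒▒▒▒▒▒▒▒▒▒▒▒▒▒▒        
▓▓▓▓▓▓▓▓▓▓▓▓▓▓▓▓▓▓▓▓▓▓▓▓▓▓▓▓▓▓▓        
▓▓▓▓▓▓▓▓▓▓▓▓▓▓▓▓▓▓▓▓▓▓▓▓▓▓▓▓▓▓▓        
▓▓▓▓▓▓▓▓▓▓▓▓▓▓▓▓▓▓▓▓▓▓▓▓▓▓▓▓▓▓▓        
▓▓▓▓▓▓▓▓▓▓▓▓▓▓▓▓▓▓▓▓▓▓▓▓▓▓▓▓▓▓▓        
███████████████████████████████        
███████████████████████████████        
███████████████████████████████        
███████████████████████████████        
                                       
                                       
                                       
                                       
                                       


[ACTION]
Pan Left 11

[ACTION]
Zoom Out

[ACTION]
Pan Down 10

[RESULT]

▒▒▒▒▒▒▒▒▒▒▒▒▒▒▒▒▒▒▒▒▒▒▒▒▒▒▒▒▒▒▒        
▓▓▓▓▓▓▓▓▓▓▓▓▓▓▓▓▓▓▓▓▓▓▓▓▓▓▓▓▓▓▓        
▓▓▓▓▓▓▓▓▓▓▓▓▓▓▓▓▓▓▓▓▓▓▓▓▓▓▓▓▓▓▓        
▓▓▓▓▓▓▓▓▓▓▓▓▓▓▓▓▓▓▓▓▓▓▓▓▓▓▓▓▓▓▓        
▓▓▓▓▓▓▓▓▓▓▓▓▓▓▓▓▓▓▓▓▓▓▓▓▓▓▓▓▓▓▓        
███████████████████████████████        
███████████████████████████████        
███████████████████████████████        
███████████████████████████████        
                                       
                                       
                                       
                                       
                                       
                                       
                                       
                                       
                                       
                                       
                                       
                                       
                                       
                                       
                                       


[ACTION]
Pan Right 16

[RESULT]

▒▒▒▒▒▒▒▒▒▒▒▒▒▒▒                        
▓▓▓▓▓▓▓▓▓▓▓▓▓▓▓                        
▓▓▓▓▓▓▓▓▓▓▓▓▓▓▓                        
▓▓▓▓▓▓▓▓▓▓▓▓▓▓▓                        
▓▓▓▓▓▓▓▓▓▓▓▓▓▓▓                        
███████████████                        
███████████████                        
███████████████                        
███████████████                        
                                       
                                       
                                       
                                       
                                       
                                       
                                       
                                       
                                       
                                       
                                       
                                       
                                       
                                       
                                       


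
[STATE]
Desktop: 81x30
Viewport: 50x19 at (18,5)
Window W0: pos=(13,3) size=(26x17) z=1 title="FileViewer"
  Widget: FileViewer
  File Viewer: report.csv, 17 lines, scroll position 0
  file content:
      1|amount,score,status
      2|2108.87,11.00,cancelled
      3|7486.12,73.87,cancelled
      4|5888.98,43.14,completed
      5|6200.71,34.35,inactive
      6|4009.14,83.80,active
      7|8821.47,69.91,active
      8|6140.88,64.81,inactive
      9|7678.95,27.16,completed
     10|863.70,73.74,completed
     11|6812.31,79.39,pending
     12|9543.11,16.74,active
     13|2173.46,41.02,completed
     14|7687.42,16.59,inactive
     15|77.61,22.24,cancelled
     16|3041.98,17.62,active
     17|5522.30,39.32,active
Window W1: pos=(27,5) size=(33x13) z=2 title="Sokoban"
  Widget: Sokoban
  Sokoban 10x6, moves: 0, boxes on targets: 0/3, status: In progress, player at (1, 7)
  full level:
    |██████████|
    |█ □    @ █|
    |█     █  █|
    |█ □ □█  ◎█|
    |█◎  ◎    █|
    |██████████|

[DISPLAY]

─────────┏━━━━━━━━━━━━━━━━━━━━━━━━━━━━━━━┓        
nt,score,┃ Sokoban                       ┃        
.87,11.00┠───────────────────────────────┨        
.12,73.87┃██████████                     ┃        
.98,43.14┃█ □    @ █                     ┃        
.71,34.35┃█     █  █                     ┃        
.14,83.80┃█ □ □█  ◎█                     ┃        
.47,69.91┃█◎  ◎    █                     ┃        
.88,64.81┃██████████                     ┃        
.95,27.16┃Moves: 0  0/3                  ┃        
70,73.74,┃                               ┃        
.31,79.39┃                               ┃        
.11,16.74┗━━━━━━━━━━━━━━━━━━━━━━━━━━━━━━━┛        
.46,41.02,completed▼┃                             
━━━━━━━━━━━━━━━━━━━━┛                             
                                                  
                                                  
                                                  
                                                  


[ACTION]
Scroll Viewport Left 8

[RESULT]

   ┠─────────────┏━━━━━━━━━━━━━━━━━━━━━━━━━━━━━━━┓
   ┃amount,score,┃ Sokoban                       ┃
   ┃2108.87,11.00┠───────────────────────────────┨
   ┃7486.12,73.87┃██████████                     ┃
   ┃5888.98,43.14┃█ □    @ █                     ┃
   ┃6200.71,34.35┃█     █  █                     ┃
   ┃4009.14,83.80┃█ □ □█  ◎█                     ┃
   ┃8821.47,69.91┃█◎  ◎    █                     ┃
   ┃6140.88,64.81┃██████████                     ┃
   ┃7678.95,27.16┃Moves: 0  0/3                  ┃
   ┃863.70,73.74,┃                               ┃
   ┃6812.31,79.39┃                               ┃
   ┃9543.11,16.74┗━━━━━━━━━━━━━━━━━━━━━━━━━━━━━━━┛
   ┃2173.46,41.02,completed▼┃                     
   ┗━━━━━━━━━━━━━━━━━━━━━━━━┛                     
                                                  
                                                  
                                                  
                                                  


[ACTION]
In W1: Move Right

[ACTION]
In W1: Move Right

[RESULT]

   ┠─────────────┏━━━━━━━━━━━━━━━━━━━━━━━━━━━━━━━┓
   ┃amount,score,┃ Sokoban                       ┃
   ┃2108.87,11.00┠───────────────────────────────┨
   ┃7486.12,73.87┃██████████                     ┃
   ┃5888.98,43.14┃█ □     @█                     ┃
   ┃6200.71,34.35┃█     █  █                     ┃
   ┃4009.14,83.80┃█ □ □█  ◎█                     ┃
   ┃8821.47,69.91┃█◎  ◎    █                     ┃
   ┃6140.88,64.81┃██████████                     ┃
   ┃7678.95,27.16┃Moves: 1  0/3                  ┃
   ┃863.70,73.74,┃                               ┃
   ┃6812.31,79.39┃                               ┃
   ┃9543.11,16.74┗━━━━━━━━━━━━━━━━━━━━━━━━━━━━━━━┛
   ┃2173.46,41.02,completed▼┃                     
   ┗━━━━━━━━━━━━━━━━━━━━━━━━┛                     
                                                  
                                                  
                                                  
                                                  


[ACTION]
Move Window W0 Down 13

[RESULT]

                 ┏━━━━━━━━━━━━━━━━━━━━━━━━━━━━━━━┓
                 ┃ Sokoban                       ┃
                 ┠───────────────────────────────┨
                 ┃██████████                     ┃
                 ┃█ □     @█                     ┃
                 ┃█     █  █                     ┃
                 ┃█ □ □█  ◎█                     ┃
                 ┃█◎  ◎    █                     ┃
   ┏━━━━━━━━━━━━━┃██████████                     ┃
   ┃ FileViewer  ┃Moves: 1  0/3                  ┃
   ┠─────────────┃                               ┃
   ┃amount,score,┃                               ┃
   ┃2108.87,11.00┗━━━━━━━━━━━━━━━━━━━━━━━━━━━━━━━┛
   ┃7486.12,73.87,cancelled░┃                     
   ┃5888.98,43.14,completed░┃                     
   ┃6200.71,34.35,inactive ░┃                     
   ┃4009.14,83.80,active   ░┃                     
   ┃8821.47,69.91,active   ░┃                     
   ┃6140.88,64.81,inactive ░┃                     


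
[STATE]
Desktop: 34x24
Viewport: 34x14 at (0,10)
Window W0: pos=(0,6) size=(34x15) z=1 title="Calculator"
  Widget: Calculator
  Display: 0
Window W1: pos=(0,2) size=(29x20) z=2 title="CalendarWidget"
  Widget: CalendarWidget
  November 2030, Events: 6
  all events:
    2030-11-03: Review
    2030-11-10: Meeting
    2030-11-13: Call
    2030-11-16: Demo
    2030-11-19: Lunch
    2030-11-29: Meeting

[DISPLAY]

┃18 19* 20 21 22 23 24      ┃    ┃
┃25 26 27 28 29* 30         ┃    ┃
┃                           ┃    ┃
┃                           ┃    ┃
┃                           ┃    ┃
┃                           ┃    ┃
┃                           ┃    ┃
┃                           ┃    ┃
┃                           ┃    ┃
┃                           ┃    ┃
┃                           ┃━━━━┛
┗━━━━━━━━━━━━━━━━━━━━━━━━━━━┛     
                                  
                                  


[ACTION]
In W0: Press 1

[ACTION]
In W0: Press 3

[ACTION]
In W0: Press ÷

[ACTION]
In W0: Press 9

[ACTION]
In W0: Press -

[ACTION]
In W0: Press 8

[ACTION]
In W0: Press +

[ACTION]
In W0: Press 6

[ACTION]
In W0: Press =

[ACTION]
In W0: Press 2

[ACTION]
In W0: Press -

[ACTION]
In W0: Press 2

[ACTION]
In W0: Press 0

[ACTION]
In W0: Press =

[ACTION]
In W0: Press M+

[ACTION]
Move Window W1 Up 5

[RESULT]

┃                           ┃    ┃
┃                           ┃    ┃
┃                           ┃    ┃
┃                           ┃    ┃
┃                           ┃    ┃
┃                           ┃    ┃
┃                           ┃    ┃
┃                           ┃    ┃
┃                           ┃    ┃
┗━━━━━━━━━━━━━━━━━━━━━━━━━━━┛    ┃
┗━━━━━━━━━━━━━━━━━━━━━━━━━━━━━━━━┛
                                  
                                  
                                  


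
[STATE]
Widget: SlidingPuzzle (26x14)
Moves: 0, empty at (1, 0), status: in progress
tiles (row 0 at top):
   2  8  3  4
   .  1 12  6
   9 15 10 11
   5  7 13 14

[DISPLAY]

┌────┬────┬────┬────┐     
│  2 │  8 │  3 │  4 │     
├────┼────┼────┼────┤     
│    │  1 │ 12 │  6 │     
├────┼────┼────┼────┤     
│  9 │ 15 │ 10 │ 11 │     
├────┼────┼────┼────┤     
│  5 │  7 │ 13 │ 14 │     
└────┴────┴────┴────┘     
Moves: 0                  
                          
                          
                          
                          


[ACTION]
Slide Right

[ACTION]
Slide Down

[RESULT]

┌────┬────┬────┬────┐     
│    │  8 │  3 │  4 │     
├────┼────┼────┼────┤     
│  2 │  1 │ 12 │  6 │     
├────┼────┼────┼────┤     
│  9 │ 15 │ 10 │ 11 │     
├────┼────┼────┼────┤     
│  5 │  7 │ 13 │ 14 │     
└────┴────┴────┴────┘     
Moves: 1                  
                          
                          
                          
                          


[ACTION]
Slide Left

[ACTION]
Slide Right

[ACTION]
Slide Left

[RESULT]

┌────┬────┬────┬────┐     
│  8 │    │  3 │  4 │     
├────┼────┼────┼────┤     
│  2 │  1 │ 12 │  6 │     
├────┼────┼────┼────┤     
│  9 │ 15 │ 10 │ 11 │     
├────┼────┼────┼────┤     
│  5 │  7 │ 13 │ 14 │     
└────┴────┴────┴────┘     
Moves: 4                  
                          
                          
                          
                          


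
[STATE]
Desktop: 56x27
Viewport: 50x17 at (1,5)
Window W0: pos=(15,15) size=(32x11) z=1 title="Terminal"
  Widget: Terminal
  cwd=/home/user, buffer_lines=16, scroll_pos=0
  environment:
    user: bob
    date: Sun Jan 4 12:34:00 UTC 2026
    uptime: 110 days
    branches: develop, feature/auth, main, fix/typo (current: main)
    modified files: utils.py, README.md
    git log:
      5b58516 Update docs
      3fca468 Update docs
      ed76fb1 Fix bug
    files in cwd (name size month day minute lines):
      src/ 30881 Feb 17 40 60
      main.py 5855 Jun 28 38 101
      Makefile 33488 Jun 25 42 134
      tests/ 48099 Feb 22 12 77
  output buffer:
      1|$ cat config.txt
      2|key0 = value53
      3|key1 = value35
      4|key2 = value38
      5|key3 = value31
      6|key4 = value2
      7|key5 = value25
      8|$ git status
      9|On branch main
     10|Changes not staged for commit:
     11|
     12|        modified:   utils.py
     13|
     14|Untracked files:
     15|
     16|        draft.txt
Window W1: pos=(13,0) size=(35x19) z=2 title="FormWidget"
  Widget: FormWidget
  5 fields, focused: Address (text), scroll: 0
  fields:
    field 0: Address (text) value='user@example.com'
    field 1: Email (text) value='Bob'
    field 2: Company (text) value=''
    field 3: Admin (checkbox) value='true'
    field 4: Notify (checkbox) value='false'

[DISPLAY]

            ┃  Company:    [                 ]┃   
            ┃  Admin:      [x]                ┃   
            ┃  Notify:     [ ]                ┃   
            ┃                                 ┃   
            ┃                                 ┃   
            ┃                                 ┃   
            ┃                                 ┃   
            ┃                                 ┃   
            ┃                                 ┃   
            ┃                                 ┃   
            ┃                                 ┃   
            ┃                                 ┃   
            ┃                                 ┃   
            ┗━━━━━━━━━━━━━━━━━━━━━━━━━━━━━━━━━┛   
              ┃key0 = value53                ┃    
              ┃key1 = value35                ┃    
              ┃key2 = value38                ┃    


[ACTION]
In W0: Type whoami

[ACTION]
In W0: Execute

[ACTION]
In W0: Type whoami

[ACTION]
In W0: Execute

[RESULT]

            ┃  Company:    [                 ]┃   
            ┃  Admin:      [x]                ┃   
            ┃  Notify:     [ ]                ┃   
            ┃                                 ┃   
            ┃                                 ┃   
            ┃                                 ┃   
            ┃                                 ┃   
            ┃                                 ┃   
            ┃                                 ┃   
            ┃                                 ┃   
            ┃                                 ┃   
            ┃                                 ┃   
            ┃                                 ┃   
            ┗━━━━━━━━━━━━━━━━━━━━━━━━━━━━━━━━━┛   
              ┃        draft.txt             ┃    
              ┃$ whoami                      ┃    
              ┃bob                           ┃    


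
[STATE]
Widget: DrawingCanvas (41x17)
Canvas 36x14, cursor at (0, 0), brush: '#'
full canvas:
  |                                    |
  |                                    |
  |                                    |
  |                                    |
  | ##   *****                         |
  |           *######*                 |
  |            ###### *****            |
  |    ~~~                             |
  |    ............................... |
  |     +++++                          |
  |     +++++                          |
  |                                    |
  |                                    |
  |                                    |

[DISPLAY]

+                                        
                                         
                                         
                                         
 ##   *****                              
           *######*                      
            ###### *****                 
    ~~~                                  
    ...............................      
     +++++                               
     +++++                               
                                         
                                         
                                         
                                         
                                         
                                         


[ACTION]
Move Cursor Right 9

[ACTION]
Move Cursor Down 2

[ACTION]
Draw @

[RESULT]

                                         
                                         
         @                               
                                         
 ##   *****                              
           *######*                      
            ###### *****                 
    ~~~                                  
    ...............................      
     +++++                               
     +++++                               
                                         
                                         
                                         
                                         
                                         
                                         


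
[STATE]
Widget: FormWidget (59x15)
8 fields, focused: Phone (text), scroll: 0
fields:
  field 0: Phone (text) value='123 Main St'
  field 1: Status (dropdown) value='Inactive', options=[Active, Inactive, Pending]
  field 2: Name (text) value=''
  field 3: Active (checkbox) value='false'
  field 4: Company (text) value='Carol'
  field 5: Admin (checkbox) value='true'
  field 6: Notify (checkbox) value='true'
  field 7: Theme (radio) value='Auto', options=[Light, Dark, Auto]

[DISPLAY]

> Phone:      [123 Main St                                ]
  Status:     [Inactive                                  ▼]
  Name:       [                                           ]
  Active:     [ ]                                          
  Company:    [Carol                                      ]
  Admin:      [x]                                          
  Notify:     [x]                                          
  Theme:      ( ) Light  ( ) Dark  (●) Auto                
                                                           
                                                           
                                                           
                                                           
                                                           
                                                           
                                                           


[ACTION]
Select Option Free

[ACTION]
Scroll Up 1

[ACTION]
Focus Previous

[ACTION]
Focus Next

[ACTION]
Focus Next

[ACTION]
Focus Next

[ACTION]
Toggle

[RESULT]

  Phone:      [123 Main St                                ]
  Status:     [Inactive                                  ▼]
> Name:       [                                           ]
  Active:     [ ]                                          
  Company:    [Carol                                      ]
  Admin:      [x]                                          
  Notify:     [x]                                          
  Theme:      ( ) Light  ( ) Dark  (●) Auto                
                                                           
                                                           
                                                           
                                                           
                                                           
                                                           
                                                           


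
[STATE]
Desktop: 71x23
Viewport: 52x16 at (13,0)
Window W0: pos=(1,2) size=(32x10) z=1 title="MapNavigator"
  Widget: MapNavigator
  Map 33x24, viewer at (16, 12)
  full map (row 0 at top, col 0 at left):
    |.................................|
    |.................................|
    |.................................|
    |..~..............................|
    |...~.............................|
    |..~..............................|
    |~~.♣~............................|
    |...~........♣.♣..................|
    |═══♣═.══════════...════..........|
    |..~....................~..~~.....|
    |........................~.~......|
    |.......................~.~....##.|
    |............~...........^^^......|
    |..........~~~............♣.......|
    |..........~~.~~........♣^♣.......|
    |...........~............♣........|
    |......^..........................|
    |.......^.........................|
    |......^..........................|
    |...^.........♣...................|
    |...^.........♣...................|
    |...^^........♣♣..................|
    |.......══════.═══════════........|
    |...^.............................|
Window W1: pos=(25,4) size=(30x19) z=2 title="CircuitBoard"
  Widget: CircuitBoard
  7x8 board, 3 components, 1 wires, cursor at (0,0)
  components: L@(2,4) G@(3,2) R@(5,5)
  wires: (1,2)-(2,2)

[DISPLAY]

                                                    
                                                    
━━━━━━━━━━━━━━━━━━━┓                                
or                 ┃                                
────────────┏━━━━━━━━━━━━━━━━━━━━━━━━━━━━┓          
...........~┃ CircuitBoard               ┃          
............┠────────────────────────────┨          
...........~┃   0 1 2 3 4 5 6            ┃          
~...@.......┃0  [.]                      ┃          
~...........┃                            ┃          
.~~........♣┃1           ·               ┃          
━━━━━━━━━━━━┃            │               ┃          
            ┃2           ·       L       ┃          
            ┃                            ┃          
            ┃3           G               ┃          
            ┃                            ┃          


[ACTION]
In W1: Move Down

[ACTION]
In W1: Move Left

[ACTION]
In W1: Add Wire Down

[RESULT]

                                                    
                                                    
━━━━━━━━━━━━━━━━━━━┓                                
or                 ┃                                
────────────┏━━━━━━━━━━━━━━━━━━━━━━━━━━━━┓          
...........~┃ CircuitBoard               ┃          
............┠────────────────────────────┨          
...........~┃   0 1 2 3 4 5 6            ┃          
~...@.......┃0                           ┃          
~...........┃                            ┃          
.~~........♣┃1  [.]      ·               ┃          
━━━━━━━━━━━━┃    │       │               ┃          
            ┃2   ·       ·       L       ┃          
            ┃                            ┃          
            ┃3           G               ┃          
            ┃                            ┃          
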